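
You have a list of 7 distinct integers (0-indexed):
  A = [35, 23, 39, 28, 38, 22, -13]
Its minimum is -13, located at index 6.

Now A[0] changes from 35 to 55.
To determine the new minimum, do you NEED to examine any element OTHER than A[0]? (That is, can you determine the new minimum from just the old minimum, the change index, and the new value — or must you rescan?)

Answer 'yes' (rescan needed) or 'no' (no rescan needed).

Old min = -13 at index 6
Change at index 0: 35 -> 55
Index 0 was NOT the min. New min = min(-13, 55). No rescan of other elements needed.
Needs rescan: no

Answer: no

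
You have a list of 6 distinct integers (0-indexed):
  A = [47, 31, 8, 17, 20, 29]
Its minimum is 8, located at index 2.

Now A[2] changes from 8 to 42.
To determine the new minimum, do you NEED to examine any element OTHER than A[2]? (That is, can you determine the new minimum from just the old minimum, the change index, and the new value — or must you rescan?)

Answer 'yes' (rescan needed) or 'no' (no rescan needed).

Answer: yes

Derivation:
Old min = 8 at index 2
Change at index 2: 8 -> 42
Index 2 WAS the min and new value 42 > old min 8. Must rescan other elements to find the new min.
Needs rescan: yes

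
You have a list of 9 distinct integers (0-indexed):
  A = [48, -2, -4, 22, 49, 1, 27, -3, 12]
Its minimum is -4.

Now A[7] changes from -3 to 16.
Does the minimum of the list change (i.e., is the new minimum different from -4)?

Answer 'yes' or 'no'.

Answer: no

Derivation:
Old min = -4
Change: A[7] -3 -> 16
Changed element was NOT the min; min changes only if 16 < -4.
New min = -4; changed? no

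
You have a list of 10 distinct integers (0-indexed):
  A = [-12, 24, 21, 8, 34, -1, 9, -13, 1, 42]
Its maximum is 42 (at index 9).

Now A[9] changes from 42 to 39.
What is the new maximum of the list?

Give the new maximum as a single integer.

Answer: 39

Derivation:
Old max = 42 (at index 9)
Change: A[9] 42 -> 39
Changed element WAS the max -> may need rescan.
  Max of remaining elements: 34
  New max = max(39, 34) = 39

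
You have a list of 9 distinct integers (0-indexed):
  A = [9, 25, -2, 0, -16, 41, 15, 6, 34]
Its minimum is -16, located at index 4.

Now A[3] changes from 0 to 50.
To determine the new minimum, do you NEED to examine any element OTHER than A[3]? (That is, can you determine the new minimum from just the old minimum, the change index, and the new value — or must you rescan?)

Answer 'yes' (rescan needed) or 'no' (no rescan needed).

Answer: no

Derivation:
Old min = -16 at index 4
Change at index 3: 0 -> 50
Index 3 was NOT the min. New min = min(-16, 50). No rescan of other elements needed.
Needs rescan: no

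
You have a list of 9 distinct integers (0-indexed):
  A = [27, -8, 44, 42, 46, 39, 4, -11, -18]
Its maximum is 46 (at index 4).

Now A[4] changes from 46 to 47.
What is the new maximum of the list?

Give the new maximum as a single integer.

Old max = 46 (at index 4)
Change: A[4] 46 -> 47
Changed element WAS the max -> may need rescan.
  Max of remaining elements: 44
  New max = max(47, 44) = 47

Answer: 47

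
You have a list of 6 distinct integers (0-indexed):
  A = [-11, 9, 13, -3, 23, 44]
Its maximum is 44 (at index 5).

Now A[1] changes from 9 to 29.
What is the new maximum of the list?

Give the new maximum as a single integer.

Old max = 44 (at index 5)
Change: A[1] 9 -> 29
Changed element was NOT the old max.
  New max = max(old_max, new_val) = max(44, 29) = 44

Answer: 44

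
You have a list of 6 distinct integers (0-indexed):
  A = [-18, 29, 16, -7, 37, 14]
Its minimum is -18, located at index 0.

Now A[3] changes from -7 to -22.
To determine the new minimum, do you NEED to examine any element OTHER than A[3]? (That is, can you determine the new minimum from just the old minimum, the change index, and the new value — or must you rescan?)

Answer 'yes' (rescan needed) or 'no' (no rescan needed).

Old min = -18 at index 0
Change at index 3: -7 -> -22
Index 3 was NOT the min. New min = min(-18, -22). No rescan of other elements needed.
Needs rescan: no

Answer: no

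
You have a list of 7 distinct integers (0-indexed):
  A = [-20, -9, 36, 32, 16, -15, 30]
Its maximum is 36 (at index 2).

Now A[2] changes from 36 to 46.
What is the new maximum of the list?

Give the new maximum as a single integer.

Answer: 46

Derivation:
Old max = 36 (at index 2)
Change: A[2] 36 -> 46
Changed element WAS the max -> may need rescan.
  Max of remaining elements: 32
  New max = max(46, 32) = 46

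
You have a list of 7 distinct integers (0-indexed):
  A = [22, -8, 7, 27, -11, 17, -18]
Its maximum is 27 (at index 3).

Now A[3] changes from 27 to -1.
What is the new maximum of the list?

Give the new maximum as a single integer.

Old max = 27 (at index 3)
Change: A[3] 27 -> -1
Changed element WAS the max -> may need rescan.
  Max of remaining elements: 22
  New max = max(-1, 22) = 22

Answer: 22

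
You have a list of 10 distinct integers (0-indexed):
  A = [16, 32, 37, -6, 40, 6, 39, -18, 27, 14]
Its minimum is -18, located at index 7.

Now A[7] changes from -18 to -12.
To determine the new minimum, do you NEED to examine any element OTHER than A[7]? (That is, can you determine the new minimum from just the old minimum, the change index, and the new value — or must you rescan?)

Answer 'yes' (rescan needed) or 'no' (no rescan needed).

Old min = -18 at index 7
Change at index 7: -18 -> -12
Index 7 WAS the min and new value -12 > old min -18. Must rescan other elements to find the new min.
Needs rescan: yes

Answer: yes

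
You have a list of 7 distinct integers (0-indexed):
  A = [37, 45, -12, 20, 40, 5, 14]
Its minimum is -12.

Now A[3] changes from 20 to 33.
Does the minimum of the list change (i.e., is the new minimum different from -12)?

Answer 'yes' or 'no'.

Old min = -12
Change: A[3] 20 -> 33
Changed element was NOT the min; min changes only if 33 < -12.
New min = -12; changed? no

Answer: no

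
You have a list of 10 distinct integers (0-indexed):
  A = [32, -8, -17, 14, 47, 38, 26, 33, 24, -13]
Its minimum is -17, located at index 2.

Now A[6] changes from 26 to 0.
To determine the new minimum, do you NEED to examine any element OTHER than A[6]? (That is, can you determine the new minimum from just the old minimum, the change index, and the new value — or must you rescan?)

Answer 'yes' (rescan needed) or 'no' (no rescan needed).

Answer: no

Derivation:
Old min = -17 at index 2
Change at index 6: 26 -> 0
Index 6 was NOT the min. New min = min(-17, 0). No rescan of other elements needed.
Needs rescan: no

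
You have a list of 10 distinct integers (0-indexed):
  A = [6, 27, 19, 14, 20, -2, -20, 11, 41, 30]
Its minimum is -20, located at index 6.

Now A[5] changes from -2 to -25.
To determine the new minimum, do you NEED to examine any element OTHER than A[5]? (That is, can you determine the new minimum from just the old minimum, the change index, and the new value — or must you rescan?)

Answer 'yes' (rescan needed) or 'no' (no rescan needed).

Answer: no

Derivation:
Old min = -20 at index 6
Change at index 5: -2 -> -25
Index 5 was NOT the min. New min = min(-20, -25). No rescan of other elements needed.
Needs rescan: no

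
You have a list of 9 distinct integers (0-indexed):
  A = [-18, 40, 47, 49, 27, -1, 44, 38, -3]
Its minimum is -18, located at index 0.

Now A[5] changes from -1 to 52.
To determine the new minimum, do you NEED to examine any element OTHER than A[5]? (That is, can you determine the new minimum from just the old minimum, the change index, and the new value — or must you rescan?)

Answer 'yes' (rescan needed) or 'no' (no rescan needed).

Old min = -18 at index 0
Change at index 5: -1 -> 52
Index 5 was NOT the min. New min = min(-18, 52). No rescan of other elements needed.
Needs rescan: no

Answer: no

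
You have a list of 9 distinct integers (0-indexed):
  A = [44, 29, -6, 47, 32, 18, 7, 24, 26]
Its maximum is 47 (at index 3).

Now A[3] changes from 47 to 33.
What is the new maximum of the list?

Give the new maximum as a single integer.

Old max = 47 (at index 3)
Change: A[3] 47 -> 33
Changed element WAS the max -> may need rescan.
  Max of remaining elements: 44
  New max = max(33, 44) = 44

Answer: 44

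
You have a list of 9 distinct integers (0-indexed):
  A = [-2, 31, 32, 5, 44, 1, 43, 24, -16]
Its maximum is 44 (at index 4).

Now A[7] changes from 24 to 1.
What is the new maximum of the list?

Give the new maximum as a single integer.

Old max = 44 (at index 4)
Change: A[7] 24 -> 1
Changed element was NOT the old max.
  New max = max(old_max, new_val) = max(44, 1) = 44

Answer: 44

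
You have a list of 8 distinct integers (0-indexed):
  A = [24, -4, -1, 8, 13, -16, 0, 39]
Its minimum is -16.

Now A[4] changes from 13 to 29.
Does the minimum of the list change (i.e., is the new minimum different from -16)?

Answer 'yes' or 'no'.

Old min = -16
Change: A[4] 13 -> 29
Changed element was NOT the min; min changes only if 29 < -16.
New min = -16; changed? no

Answer: no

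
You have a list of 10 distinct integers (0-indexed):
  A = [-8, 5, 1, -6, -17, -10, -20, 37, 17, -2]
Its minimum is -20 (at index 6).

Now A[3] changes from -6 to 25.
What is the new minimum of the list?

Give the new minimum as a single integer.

Old min = -20 (at index 6)
Change: A[3] -6 -> 25
Changed element was NOT the old min.
  New min = min(old_min, new_val) = min(-20, 25) = -20

Answer: -20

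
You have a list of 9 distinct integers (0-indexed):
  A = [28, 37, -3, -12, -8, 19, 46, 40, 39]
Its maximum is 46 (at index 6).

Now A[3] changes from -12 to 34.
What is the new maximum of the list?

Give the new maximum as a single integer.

Old max = 46 (at index 6)
Change: A[3] -12 -> 34
Changed element was NOT the old max.
  New max = max(old_max, new_val) = max(46, 34) = 46

Answer: 46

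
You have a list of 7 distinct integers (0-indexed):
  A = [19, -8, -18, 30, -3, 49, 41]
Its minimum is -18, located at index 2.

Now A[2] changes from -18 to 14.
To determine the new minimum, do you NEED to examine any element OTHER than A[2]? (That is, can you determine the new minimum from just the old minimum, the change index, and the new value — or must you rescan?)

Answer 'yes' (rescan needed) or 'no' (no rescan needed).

Old min = -18 at index 2
Change at index 2: -18 -> 14
Index 2 WAS the min and new value 14 > old min -18. Must rescan other elements to find the new min.
Needs rescan: yes

Answer: yes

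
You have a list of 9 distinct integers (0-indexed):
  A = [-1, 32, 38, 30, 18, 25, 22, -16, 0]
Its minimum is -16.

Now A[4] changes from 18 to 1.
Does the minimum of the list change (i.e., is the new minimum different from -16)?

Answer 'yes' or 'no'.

Answer: no

Derivation:
Old min = -16
Change: A[4] 18 -> 1
Changed element was NOT the min; min changes only if 1 < -16.
New min = -16; changed? no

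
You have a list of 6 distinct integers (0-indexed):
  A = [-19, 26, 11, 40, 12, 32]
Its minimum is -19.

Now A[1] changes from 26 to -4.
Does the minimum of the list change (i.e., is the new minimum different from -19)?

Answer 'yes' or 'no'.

Old min = -19
Change: A[1] 26 -> -4
Changed element was NOT the min; min changes only if -4 < -19.
New min = -19; changed? no

Answer: no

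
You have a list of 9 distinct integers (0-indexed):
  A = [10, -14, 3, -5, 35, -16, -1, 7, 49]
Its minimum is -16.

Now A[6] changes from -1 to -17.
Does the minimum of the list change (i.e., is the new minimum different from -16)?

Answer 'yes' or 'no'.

Answer: yes

Derivation:
Old min = -16
Change: A[6] -1 -> -17
Changed element was NOT the min; min changes only if -17 < -16.
New min = -17; changed? yes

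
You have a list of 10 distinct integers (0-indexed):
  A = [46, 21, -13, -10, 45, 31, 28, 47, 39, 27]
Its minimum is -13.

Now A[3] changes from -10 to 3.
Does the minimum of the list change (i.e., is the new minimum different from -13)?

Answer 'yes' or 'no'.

Answer: no

Derivation:
Old min = -13
Change: A[3] -10 -> 3
Changed element was NOT the min; min changes only if 3 < -13.
New min = -13; changed? no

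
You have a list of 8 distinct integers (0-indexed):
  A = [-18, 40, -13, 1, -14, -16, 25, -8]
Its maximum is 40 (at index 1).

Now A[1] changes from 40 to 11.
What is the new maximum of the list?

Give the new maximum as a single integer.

Old max = 40 (at index 1)
Change: A[1] 40 -> 11
Changed element WAS the max -> may need rescan.
  Max of remaining elements: 25
  New max = max(11, 25) = 25

Answer: 25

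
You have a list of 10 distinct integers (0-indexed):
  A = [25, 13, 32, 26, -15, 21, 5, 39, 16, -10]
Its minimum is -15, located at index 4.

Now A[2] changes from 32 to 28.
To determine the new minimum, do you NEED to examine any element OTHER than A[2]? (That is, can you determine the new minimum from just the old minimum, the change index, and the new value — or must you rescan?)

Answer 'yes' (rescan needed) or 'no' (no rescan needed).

Answer: no

Derivation:
Old min = -15 at index 4
Change at index 2: 32 -> 28
Index 2 was NOT the min. New min = min(-15, 28). No rescan of other elements needed.
Needs rescan: no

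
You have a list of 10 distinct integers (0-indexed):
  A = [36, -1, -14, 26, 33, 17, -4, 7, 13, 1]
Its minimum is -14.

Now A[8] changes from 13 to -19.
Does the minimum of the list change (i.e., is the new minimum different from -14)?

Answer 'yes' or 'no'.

Old min = -14
Change: A[8] 13 -> -19
Changed element was NOT the min; min changes only if -19 < -14.
New min = -19; changed? yes

Answer: yes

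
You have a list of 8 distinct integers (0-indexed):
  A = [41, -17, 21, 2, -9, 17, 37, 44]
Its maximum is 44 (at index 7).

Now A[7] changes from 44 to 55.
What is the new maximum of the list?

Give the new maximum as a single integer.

Old max = 44 (at index 7)
Change: A[7] 44 -> 55
Changed element WAS the max -> may need rescan.
  Max of remaining elements: 41
  New max = max(55, 41) = 55

Answer: 55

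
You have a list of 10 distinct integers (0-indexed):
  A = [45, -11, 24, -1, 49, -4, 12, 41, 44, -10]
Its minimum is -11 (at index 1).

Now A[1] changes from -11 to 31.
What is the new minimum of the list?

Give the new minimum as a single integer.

Answer: -10

Derivation:
Old min = -11 (at index 1)
Change: A[1] -11 -> 31
Changed element WAS the min. Need to check: is 31 still <= all others?
  Min of remaining elements: -10
  New min = min(31, -10) = -10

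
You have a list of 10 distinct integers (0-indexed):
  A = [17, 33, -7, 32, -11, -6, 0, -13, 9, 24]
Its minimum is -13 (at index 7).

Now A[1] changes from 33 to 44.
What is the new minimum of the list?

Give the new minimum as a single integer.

Answer: -13

Derivation:
Old min = -13 (at index 7)
Change: A[1] 33 -> 44
Changed element was NOT the old min.
  New min = min(old_min, new_val) = min(-13, 44) = -13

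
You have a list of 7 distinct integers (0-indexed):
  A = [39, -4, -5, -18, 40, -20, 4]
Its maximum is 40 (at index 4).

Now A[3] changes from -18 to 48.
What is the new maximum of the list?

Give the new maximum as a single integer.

Answer: 48

Derivation:
Old max = 40 (at index 4)
Change: A[3] -18 -> 48
Changed element was NOT the old max.
  New max = max(old_max, new_val) = max(40, 48) = 48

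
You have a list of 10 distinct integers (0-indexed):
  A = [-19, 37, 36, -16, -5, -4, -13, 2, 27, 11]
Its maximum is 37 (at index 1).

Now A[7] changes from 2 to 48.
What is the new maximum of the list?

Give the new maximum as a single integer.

Answer: 48

Derivation:
Old max = 37 (at index 1)
Change: A[7] 2 -> 48
Changed element was NOT the old max.
  New max = max(old_max, new_val) = max(37, 48) = 48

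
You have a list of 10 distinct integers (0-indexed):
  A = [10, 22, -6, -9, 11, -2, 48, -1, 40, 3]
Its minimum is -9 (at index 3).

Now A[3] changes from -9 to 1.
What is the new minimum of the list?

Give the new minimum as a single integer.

Old min = -9 (at index 3)
Change: A[3] -9 -> 1
Changed element WAS the min. Need to check: is 1 still <= all others?
  Min of remaining elements: -6
  New min = min(1, -6) = -6

Answer: -6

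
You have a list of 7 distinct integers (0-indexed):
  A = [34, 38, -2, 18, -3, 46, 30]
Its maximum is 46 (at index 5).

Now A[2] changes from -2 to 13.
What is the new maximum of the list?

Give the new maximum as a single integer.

Answer: 46

Derivation:
Old max = 46 (at index 5)
Change: A[2] -2 -> 13
Changed element was NOT the old max.
  New max = max(old_max, new_val) = max(46, 13) = 46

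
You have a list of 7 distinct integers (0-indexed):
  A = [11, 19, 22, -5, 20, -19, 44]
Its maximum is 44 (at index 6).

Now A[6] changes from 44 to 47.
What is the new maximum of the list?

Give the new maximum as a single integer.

Old max = 44 (at index 6)
Change: A[6] 44 -> 47
Changed element WAS the max -> may need rescan.
  Max of remaining elements: 22
  New max = max(47, 22) = 47

Answer: 47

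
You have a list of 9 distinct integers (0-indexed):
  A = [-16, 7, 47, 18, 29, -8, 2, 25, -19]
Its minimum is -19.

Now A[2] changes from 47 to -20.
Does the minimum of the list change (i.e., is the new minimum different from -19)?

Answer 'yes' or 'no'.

Answer: yes

Derivation:
Old min = -19
Change: A[2] 47 -> -20
Changed element was NOT the min; min changes only if -20 < -19.
New min = -20; changed? yes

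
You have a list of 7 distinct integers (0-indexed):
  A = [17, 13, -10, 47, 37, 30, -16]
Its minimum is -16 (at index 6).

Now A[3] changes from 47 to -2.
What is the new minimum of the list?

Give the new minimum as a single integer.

Old min = -16 (at index 6)
Change: A[3] 47 -> -2
Changed element was NOT the old min.
  New min = min(old_min, new_val) = min(-16, -2) = -16

Answer: -16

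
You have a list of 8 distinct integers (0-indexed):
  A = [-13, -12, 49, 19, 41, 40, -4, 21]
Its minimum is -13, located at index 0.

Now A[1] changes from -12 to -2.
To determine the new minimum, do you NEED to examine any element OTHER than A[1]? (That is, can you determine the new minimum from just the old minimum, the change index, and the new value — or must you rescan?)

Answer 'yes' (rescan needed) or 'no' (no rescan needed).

Old min = -13 at index 0
Change at index 1: -12 -> -2
Index 1 was NOT the min. New min = min(-13, -2). No rescan of other elements needed.
Needs rescan: no

Answer: no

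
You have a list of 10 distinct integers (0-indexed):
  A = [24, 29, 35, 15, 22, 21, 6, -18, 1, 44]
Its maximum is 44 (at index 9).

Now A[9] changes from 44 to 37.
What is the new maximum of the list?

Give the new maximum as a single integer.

Old max = 44 (at index 9)
Change: A[9] 44 -> 37
Changed element WAS the max -> may need rescan.
  Max of remaining elements: 35
  New max = max(37, 35) = 37

Answer: 37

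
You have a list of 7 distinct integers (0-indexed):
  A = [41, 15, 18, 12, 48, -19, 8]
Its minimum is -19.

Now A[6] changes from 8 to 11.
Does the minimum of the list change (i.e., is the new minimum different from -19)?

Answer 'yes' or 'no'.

Answer: no

Derivation:
Old min = -19
Change: A[6] 8 -> 11
Changed element was NOT the min; min changes only if 11 < -19.
New min = -19; changed? no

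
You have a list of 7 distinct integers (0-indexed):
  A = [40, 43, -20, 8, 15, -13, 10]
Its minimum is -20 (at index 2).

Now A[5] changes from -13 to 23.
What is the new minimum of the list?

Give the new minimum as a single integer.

Answer: -20

Derivation:
Old min = -20 (at index 2)
Change: A[5] -13 -> 23
Changed element was NOT the old min.
  New min = min(old_min, new_val) = min(-20, 23) = -20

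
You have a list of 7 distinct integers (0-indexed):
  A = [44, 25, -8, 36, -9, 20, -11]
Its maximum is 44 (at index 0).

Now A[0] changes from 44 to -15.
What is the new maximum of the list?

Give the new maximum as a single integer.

Old max = 44 (at index 0)
Change: A[0] 44 -> -15
Changed element WAS the max -> may need rescan.
  Max of remaining elements: 36
  New max = max(-15, 36) = 36

Answer: 36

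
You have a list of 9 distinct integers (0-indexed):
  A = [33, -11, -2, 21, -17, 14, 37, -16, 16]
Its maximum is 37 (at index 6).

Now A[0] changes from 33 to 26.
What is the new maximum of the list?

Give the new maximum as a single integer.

Answer: 37

Derivation:
Old max = 37 (at index 6)
Change: A[0] 33 -> 26
Changed element was NOT the old max.
  New max = max(old_max, new_val) = max(37, 26) = 37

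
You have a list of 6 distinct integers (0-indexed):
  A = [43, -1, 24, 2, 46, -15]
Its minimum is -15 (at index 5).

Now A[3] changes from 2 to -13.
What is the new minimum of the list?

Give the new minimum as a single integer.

Answer: -15

Derivation:
Old min = -15 (at index 5)
Change: A[3] 2 -> -13
Changed element was NOT the old min.
  New min = min(old_min, new_val) = min(-15, -13) = -15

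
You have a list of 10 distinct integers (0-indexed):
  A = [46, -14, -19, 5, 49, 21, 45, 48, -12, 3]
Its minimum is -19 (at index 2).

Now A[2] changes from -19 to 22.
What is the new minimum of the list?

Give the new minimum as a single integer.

Old min = -19 (at index 2)
Change: A[2] -19 -> 22
Changed element WAS the min. Need to check: is 22 still <= all others?
  Min of remaining elements: -14
  New min = min(22, -14) = -14

Answer: -14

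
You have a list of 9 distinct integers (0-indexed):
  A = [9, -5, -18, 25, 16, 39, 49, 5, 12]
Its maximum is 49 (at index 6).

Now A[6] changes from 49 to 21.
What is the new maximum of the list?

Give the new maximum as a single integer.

Answer: 39

Derivation:
Old max = 49 (at index 6)
Change: A[6] 49 -> 21
Changed element WAS the max -> may need rescan.
  Max of remaining elements: 39
  New max = max(21, 39) = 39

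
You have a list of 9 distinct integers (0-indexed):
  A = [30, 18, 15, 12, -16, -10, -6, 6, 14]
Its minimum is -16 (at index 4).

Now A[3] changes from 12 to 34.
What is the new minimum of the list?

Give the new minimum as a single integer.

Answer: -16

Derivation:
Old min = -16 (at index 4)
Change: A[3] 12 -> 34
Changed element was NOT the old min.
  New min = min(old_min, new_val) = min(-16, 34) = -16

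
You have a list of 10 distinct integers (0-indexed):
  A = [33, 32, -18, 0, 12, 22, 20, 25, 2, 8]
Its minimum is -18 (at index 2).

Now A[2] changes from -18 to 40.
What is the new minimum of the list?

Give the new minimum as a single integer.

Old min = -18 (at index 2)
Change: A[2] -18 -> 40
Changed element WAS the min. Need to check: is 40 still <= all others?
  Min of remaining elements: 0
  New min = min(40, 0) = 0

Answer: 0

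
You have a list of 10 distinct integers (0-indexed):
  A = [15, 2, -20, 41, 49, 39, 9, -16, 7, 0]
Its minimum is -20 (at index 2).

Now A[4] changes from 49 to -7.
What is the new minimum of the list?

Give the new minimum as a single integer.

Old min = -20 (at index 2)
Change: A[4] 49 -> -7
Changed element was NOT the old min.
  New min = min(old_min, new_val) = min(-20, -7) = -20

Answer: -20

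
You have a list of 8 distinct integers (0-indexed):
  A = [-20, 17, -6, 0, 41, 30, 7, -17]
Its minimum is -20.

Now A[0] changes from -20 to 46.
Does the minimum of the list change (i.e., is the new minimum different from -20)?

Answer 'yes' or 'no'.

Answer: yes

Derivation:
Old min = -20
Change: A[0] -20 -> 46
Changed element was the min; new min must be rechecked.
New min = -17; changed? yes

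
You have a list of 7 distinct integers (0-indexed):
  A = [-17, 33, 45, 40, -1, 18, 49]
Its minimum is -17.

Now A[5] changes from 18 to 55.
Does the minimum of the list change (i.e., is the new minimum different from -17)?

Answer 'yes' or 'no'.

Old min = -17
Change: A[5] 18 -> 55
Changed element was NOT the min; min changes only if 55 < -17.
New min = -17; changed? no

Answer: no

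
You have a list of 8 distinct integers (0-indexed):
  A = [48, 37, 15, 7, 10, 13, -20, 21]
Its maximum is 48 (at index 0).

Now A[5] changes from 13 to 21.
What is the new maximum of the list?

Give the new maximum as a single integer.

Answer: 48

Derivation:
Old max = 48 (at index 0)
Change: A[5] 13 -> 21
Changed element was NOT the old max.
  New max = max(old_max, new_val) = max(48, 21) = 48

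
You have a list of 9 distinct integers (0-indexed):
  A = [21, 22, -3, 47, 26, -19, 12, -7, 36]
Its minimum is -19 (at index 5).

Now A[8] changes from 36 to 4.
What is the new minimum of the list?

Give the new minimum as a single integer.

Answer: -19

Derivation:
Old min = -19 (at index 5)
Change: A[8] 36 -> 4
Changed element was NOT the old min.
  New min = min(old_min, new_val) = min(-19, 4) = -19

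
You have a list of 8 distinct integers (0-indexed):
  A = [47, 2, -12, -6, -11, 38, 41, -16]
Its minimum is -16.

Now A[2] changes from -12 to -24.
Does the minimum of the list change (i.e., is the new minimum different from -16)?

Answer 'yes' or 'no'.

Answer: yes

Derivation:
Old min = -16
Change: A[2] -12 -> -24
Changed element was NOT the min; min changes only if -24 < -16.
New min = -24; changed? yes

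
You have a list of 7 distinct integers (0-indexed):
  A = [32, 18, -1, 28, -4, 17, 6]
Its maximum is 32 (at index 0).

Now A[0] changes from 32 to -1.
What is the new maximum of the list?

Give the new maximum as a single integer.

Old max = 32 (at index 0)
Change: A[0] 32 -> -1
Changed element WAS the max -> may need rescan.
  Max of remaining elements: 28
  New max = max(-1, 28) = 28

Answer: 28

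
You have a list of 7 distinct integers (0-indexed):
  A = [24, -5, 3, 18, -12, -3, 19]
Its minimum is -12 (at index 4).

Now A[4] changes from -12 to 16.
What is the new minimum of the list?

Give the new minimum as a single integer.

Answer: -5

Derivation:
Old min = -12 (at index 4)
Change: A[4] -12 -> 16
Changed element WAS the min. Need to check: is 16 still <= all others?
  Min of remaining elements: -5
  New min = min(16, -5) = -5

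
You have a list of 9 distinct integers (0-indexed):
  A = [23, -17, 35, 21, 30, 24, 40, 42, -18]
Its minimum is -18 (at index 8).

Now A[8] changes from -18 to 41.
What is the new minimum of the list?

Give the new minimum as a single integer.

Answer: -17

Derivation:
Old min = -18 (at index 8)
Change: A[8] -18 -> 41
Changed element WAS the min. Need to check: is 41 still <= all others?
  Min of remaining elements: -17
  New min = min(41, -17) = -17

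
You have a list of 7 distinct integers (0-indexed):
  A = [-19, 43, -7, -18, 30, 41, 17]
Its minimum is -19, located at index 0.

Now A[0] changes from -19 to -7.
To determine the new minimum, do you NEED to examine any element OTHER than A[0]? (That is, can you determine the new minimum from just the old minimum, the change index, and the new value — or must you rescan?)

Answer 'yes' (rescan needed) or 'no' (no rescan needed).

Old min = -19 at index 0
Change at index 0: -19 -> -7
Index 0 WAS the min and new value -7 > old min -19. Must rescan other elements to find the new min.
Needs rescan: yes

Answer: yes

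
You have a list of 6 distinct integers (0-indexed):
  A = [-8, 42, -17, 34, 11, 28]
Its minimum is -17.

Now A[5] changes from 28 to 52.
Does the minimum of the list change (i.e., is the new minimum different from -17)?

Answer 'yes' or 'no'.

Answer: no

Derivation:
Old min = -17
Change: A[5] 28 -> 52
Changed element was NOT the min; min changes only if 52 < -17.
New min = -17; changed? no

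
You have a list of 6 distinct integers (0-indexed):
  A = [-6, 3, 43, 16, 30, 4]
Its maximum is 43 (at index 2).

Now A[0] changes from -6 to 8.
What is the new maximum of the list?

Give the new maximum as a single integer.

Answer: 43

Derivation:
Old max = 43 (at index 2)
Change: A[0] -6 -> 8
Changed element was NOT the old max.
  New max = max(old_max, new_val) = max(43, 8) = 43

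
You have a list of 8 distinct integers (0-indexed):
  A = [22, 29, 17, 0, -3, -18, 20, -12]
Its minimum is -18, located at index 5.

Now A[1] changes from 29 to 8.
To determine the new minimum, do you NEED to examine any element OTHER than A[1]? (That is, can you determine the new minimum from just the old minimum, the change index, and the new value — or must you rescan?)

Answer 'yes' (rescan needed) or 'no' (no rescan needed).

Answer: no

Derivation:
Old min = -18 at index 5
Change at index 1: 29 -> 8
Index 1 was NOT the min. New min = min(-18, 8). No rescan of other elements needed.
Needs rescan: no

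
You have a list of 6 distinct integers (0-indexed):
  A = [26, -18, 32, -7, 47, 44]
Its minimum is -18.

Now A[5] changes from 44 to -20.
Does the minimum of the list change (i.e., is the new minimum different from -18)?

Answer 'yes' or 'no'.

Old min = -18
Change: A[5] 44 -> -20
Changed element was NOT the min; min changes only if -20 < -18.
New min = -20; changed? yes

Answer: yes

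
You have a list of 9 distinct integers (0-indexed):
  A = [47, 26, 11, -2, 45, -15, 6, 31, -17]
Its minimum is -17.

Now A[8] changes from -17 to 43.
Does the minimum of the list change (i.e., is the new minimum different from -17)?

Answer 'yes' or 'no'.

Old min = -17
Change: A[8] -17 -> 43
Changed element was the min; new min must be rechecked.
New min = -15; changed? yes

Answer: yes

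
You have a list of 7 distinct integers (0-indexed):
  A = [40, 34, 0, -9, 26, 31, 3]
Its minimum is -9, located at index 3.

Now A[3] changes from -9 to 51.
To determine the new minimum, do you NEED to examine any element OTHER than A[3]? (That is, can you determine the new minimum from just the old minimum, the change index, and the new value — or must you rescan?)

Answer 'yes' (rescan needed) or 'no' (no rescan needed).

Old min = -9 at index 3
Change at index 3: -9 -> 51
Index 3 WAS the min and new value 51 > old min -9. Must rescan other elements to find the new min.
Needs rescan: yes

Answer: yes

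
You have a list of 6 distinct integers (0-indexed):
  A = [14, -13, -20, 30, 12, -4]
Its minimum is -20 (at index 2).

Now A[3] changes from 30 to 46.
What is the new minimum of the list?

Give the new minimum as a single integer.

Old min = -20 (at index 2)
Change: A[3] 30 -> 46
Changed element was NOT the old min.
  New min = min(old_min, new_val) = min(-20, 46) = -20

Answer: -20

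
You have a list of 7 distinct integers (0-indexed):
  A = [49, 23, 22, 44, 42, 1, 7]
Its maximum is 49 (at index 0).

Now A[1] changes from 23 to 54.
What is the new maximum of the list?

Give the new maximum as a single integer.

Old max = 49 (at index 0)
Change: A[1] 23 -> 54
Changed element was NOT the old max.
  New max = max(old_max, new_val) = max(49, 54) = 54

Answer: 54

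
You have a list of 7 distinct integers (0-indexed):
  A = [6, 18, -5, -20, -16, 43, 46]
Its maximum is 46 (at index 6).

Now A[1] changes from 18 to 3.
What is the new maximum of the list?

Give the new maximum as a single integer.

Old max = 46 (at index 6)
Change: A[1] 18 -> 3
Changed element was NOT the old max.
  New max = max(old_max, new_val) = max(46, 3) = 46

Answer: 46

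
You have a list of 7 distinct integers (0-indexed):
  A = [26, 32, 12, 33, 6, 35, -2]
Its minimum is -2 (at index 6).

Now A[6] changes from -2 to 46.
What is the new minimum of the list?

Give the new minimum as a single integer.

Old min = -2 (at index 6)
Change: A[6] -2 -> 46
Changed element WAS the min. Need to check: is 46 still <= all others?
  Min of remaining elements: 6
  New min = min(46, 6) = 6

Answer: 6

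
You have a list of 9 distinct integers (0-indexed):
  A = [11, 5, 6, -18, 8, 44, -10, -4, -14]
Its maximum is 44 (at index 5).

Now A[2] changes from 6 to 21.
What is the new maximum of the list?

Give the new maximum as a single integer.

Old max = 44 (at index 5)
Change: A[2] 6 -> 21
Changed element was NOT the old max.
  New max = max(old_max, new_val) = max(44, 21) = 44

Answer: 44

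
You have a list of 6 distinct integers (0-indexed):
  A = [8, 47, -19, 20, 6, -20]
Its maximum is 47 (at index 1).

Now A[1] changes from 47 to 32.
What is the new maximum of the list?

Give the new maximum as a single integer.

Answer: 32

Derivation:
Old max = 47 (at index 1)
Change: A[1] 47 -> 32
Changed element WAS the max -> may need rescan.
  Max of remaining elements: 20
  New max = max(32, 20) = 32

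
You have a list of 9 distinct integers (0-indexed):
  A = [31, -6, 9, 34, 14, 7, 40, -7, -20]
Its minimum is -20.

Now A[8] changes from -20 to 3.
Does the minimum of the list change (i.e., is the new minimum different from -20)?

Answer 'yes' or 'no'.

Answer: yes

Derivation:
Old min = -20
Change: A[8] -20 -> 3
Changed element was the min; new min must be rechecked.
New min = -7; changed? yes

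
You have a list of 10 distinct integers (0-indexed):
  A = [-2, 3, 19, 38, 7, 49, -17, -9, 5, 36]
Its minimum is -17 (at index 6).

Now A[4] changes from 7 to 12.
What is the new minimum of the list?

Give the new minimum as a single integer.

Old min = -17 (at index 6)
Change: A[4] 7 -> 12
Changed element was NOT the old min.
  New min = min(old_min, new_val) = min(-17, 12) = -17

Answer: -17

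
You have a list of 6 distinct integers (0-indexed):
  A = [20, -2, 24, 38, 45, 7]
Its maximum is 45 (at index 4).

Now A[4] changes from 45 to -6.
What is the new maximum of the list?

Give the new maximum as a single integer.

Answer: 38

Derivation:
Old max = 45 (at index 4)
Change: A[4] 45 -> -6
Changed element WAS the max -> may need rescan.
  Max of remaining elements: 38
  New max = max(-6, 38) = 38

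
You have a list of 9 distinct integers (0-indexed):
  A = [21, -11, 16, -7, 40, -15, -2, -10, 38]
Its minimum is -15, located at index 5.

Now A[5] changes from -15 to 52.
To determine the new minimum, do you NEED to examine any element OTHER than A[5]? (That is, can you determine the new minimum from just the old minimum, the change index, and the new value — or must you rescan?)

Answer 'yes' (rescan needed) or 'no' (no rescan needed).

Answer: yes

Derivation:
Old min = -15 at index 5
Change at index 5: -15 -> 52
Index 5 WAS the min and new value 52 > old min -15. Must rescan other elements to find the new min.
Needs rescan: yes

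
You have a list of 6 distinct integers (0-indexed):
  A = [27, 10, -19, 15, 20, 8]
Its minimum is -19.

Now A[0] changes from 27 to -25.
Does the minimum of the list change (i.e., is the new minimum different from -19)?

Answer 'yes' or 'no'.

Answer: yes

Derivation:
Old min = -19
Change: A[0] 27 -> -25
Changed element was NOT the min; min changes only if -25 < -19.
New min = -25; changed? yes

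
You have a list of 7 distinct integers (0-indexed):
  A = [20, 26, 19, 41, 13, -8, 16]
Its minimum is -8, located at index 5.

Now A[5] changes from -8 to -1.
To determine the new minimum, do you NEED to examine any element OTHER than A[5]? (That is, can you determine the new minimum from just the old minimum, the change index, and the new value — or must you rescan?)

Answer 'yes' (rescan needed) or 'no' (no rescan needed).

Answer: yes

Derivation:
Old min = -8 at index 5
Change at index 5: -8 -> -1
Index 5 WAS the min and new value -1 > old min -8. Must rescan other elements to find the new min.
Needs rescan: yes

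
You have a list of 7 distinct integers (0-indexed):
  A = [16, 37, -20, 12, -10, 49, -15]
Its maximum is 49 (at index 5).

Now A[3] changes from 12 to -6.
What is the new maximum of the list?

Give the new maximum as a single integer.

Answer: 49

Derivation:
Old max = 49 (at index 5)
Change: A[3] 12 -> -6
Changed element was NOT the old max.
  New max = max(old_max, new_val) = max(49, -6) = 49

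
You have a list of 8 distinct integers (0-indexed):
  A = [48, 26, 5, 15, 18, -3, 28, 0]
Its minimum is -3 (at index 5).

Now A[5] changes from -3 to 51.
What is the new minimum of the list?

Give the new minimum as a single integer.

Old min = -3 (at index 5)
Change: A[5] -3 -> 51
Changed element WAS the min. Need to check: is 51 still <= all others?
  Min of remaining elements: 0
  New min = min(51, 0) = 0

Answer: 0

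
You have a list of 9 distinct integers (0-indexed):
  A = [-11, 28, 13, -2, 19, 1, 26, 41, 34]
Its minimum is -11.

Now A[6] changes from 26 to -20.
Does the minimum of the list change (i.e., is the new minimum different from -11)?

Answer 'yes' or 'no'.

Answer: yes

Derivation:
Old min = -11
Change: A[6] 26 -> -20
Changed element was NOT the min; min changes only if -20 < -11.
New min = -20; changed? yes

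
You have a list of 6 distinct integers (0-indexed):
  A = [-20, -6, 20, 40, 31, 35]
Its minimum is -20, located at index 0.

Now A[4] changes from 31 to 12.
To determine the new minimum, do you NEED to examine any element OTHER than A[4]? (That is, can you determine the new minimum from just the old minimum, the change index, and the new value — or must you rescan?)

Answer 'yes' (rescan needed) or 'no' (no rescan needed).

Old min = -20 at index 0
Change at index 4: 31 -> 12
Index 4 was NOT the min. New min = min(-20, 12). No rescan of other elements needed.
Needs rescan: no

Answer: no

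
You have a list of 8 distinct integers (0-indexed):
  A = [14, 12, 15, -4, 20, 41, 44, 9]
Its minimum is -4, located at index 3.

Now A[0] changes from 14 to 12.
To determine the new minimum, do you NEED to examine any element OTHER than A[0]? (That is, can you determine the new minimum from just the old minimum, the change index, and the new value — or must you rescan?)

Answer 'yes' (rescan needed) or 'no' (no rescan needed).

Answer: no

Derivation:
Old min = -4 at index 3
Change at index 0: 14 -> 12
Index 0 was NOT the min. New min = min(-4, 12). No rescan of other elements needed.
Needs rescan: no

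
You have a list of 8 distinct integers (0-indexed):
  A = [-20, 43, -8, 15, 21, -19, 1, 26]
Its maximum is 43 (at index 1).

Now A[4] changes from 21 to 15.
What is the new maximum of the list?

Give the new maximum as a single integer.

Old max = 43 (at index 1)
Change: A[4] 21 -> 15
Changed element was NOT the old max.
  New max = max(old_max, new_val) = max(43, 15) = 43

Answer: 43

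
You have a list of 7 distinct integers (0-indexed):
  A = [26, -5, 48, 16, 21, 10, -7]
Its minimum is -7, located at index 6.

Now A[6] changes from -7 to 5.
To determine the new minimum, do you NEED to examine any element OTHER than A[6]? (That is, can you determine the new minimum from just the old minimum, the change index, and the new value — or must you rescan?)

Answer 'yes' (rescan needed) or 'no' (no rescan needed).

Answer: yes

Derivation:
Old min = -7 at index 6
Change at index 6: -7 -> 5
Index 6 WAS the min and new value 5 > old min -7. Must rescan other elements to find the new min.
Needs rescan: yes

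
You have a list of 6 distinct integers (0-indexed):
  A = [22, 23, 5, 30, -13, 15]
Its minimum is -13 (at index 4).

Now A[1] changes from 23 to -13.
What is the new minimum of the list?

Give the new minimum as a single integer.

Answer: -13

Derivation:
Old min = -13 (at index 4)
Change: A[1] 23 -> -13
Changed element was NOT the old min.
  New min = min(old_min, new_val) = min(-13, -13) = -13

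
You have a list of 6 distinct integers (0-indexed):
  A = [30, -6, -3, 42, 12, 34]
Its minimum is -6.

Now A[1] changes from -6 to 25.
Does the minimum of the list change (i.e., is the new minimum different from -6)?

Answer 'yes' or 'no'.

Old min = -6
Change: A[1] -6 -> 25
Changed element was the min; new min must be rechecked.
New min = -3; changed? yes

Answer: yes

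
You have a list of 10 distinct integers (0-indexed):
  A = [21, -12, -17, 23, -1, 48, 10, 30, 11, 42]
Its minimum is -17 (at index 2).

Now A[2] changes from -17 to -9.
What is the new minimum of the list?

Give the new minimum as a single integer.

Old min = -17 (at index 2)
Change: A[2] -17 -> -9
Changed element WAS the min. Need to check: is -9 still <= all others?
  Min of remaining elements: -12
  New min = min(-9, -12) = -12

Answer: -12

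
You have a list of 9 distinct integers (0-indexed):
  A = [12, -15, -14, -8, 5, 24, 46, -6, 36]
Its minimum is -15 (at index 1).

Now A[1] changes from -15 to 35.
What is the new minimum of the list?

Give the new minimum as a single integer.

Answer: -14

Derivation:
Old min = -15 (at index 1)
Change: A[1] -15 -> 35
Changed element WAS the min. Need to check: is 35 still <= all others?
  Min of remaining elements: -14
  New min = min(35, -14) = -14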